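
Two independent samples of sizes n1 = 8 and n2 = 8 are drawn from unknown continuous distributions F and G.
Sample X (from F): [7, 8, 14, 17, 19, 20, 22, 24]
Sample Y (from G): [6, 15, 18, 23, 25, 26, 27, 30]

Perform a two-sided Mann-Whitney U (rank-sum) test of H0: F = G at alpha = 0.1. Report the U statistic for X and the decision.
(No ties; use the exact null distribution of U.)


Step 1: Combine and sort all 16 observations; assign midranks.
sorted (value, group): (6,Y), (7,X), (8,X), (14,X), (15,Y), (17,X), (18,Y), (19,X), (20,X), (22,X), (23,Y), (24,X), (25,Y), (26,Y), (27,Y), (30,Y)
ranks: 6->1, 7->2, 8->3, 14->4, 15->5, 17->6, 18->7, 19->8, 20->9, 22->10, 23->11, 24->12, 25->13, 26->14, 27->15, 30->16
Step 2: Rank sum for X: R1 = 2 + 3 + 4 + 6 + 8 + 9 + 10 + 12 = 54.
Step 3: U_X = R1 - n1(n1+1)/2 = 54 - 8*9/2 = 54 - 36 = 18.
       U_Y = n1*n2 - U_X = 64 - 18 = 46.
Step 4: No ties, so the exact null distribution of U (based on enumerating the C(16,8) = 12870 equally likely rank assignments) gives the two-sided p-value.
Step 5: p-value = 0.160528; compare to alpha = 0.1. fail to reject H0.

U_X = 18, p = 0.160528, fail to reject H0 at alpha = 0.1.


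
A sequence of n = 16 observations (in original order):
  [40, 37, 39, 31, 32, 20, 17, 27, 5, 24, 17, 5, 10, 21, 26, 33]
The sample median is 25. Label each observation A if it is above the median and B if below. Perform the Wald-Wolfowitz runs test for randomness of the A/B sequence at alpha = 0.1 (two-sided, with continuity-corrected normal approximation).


Step 1: Compute median = 25; label A = above, B = below.
Labels in order: AAAAABBABBBBBBAA  (n_A = 8, n_B = 8)
Step 2: Count runs R = 5.
Step 3: Under H0 (random ordering), E[R] = 2*n_A*n_B/(n_A+n_B) + 1 = 2*8*8/16 + 1 = 9.0000.
        Var[R] = 2*n_A*n_B*(2*n_A*n_B - n_A - n_B) / ((n_A+n_B)^2 * (n_A+n_B-1)) = 14336/3840 = 3.7333.
        SD[R] = 1.9322.
Step 4: Continuity-corrected z = (R + 0.5 - E[R]) / SD[R] = (5 + 0.5 - 9.0000) / 1.9322 = -1.8114.
Step 5: Two-sided p-value via normal approximation = 2*(1 - Phi(|z|)) = 0.070076.
Step 6: alpha = 0.1. reject H0.

R = 5, z = -1.8114, p = 0.070076, reject H0.


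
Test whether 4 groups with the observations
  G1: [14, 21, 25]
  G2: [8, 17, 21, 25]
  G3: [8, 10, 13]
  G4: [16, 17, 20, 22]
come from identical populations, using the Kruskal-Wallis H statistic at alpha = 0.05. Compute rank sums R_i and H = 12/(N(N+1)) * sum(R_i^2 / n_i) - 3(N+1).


Step 1: Combine all N = 14 observations and assign midranks.
sorted (value, group, rank): (8,G2,1.5), (8,G3,1.5), (10,G3,3), (13,G3,4), (14,G1,5), (16,G4,6), (17,G2,7.5), (17,G4,7.5), (20,G4,9), (21,G1,10.5), (21,G2,10.5), (22,G4,12), (25,G1,13.5), (25,G2,13.5)
Step 2: Sum ranks within each group.
R_1 = 29 (n_1 = 3)
R_2 = 33 (n_2 = 4)
R_3 = 8.5 (n_3 = 3)
R_4 = 34.5 (n_4 = 4)
Step 3: H = 12/(N(N+1)) * sum(R_i^2/n_i) - 3(N+1)
     = 12/(14*15) * (29^2/3 + 33^2/4 + 8.5^2/3 + 34.5^2/4) - 3*15
     = 0.057143 * 874.229 - 45
     = 4.955952.
Step 4: Ties present; correction factor C = 1 - 24/(14^3 - 14) = 0.991209. Corrected H = 4.955952 / 0.991209 = 4.999908.
Step 5: Under H0, H ~ chi^2(3); p-value = 0.171804.
Step 6: alpha = 0.05. fail to reject H0.

H = 4.9999, df = 3, p = 0.171804, fail to reject H0.


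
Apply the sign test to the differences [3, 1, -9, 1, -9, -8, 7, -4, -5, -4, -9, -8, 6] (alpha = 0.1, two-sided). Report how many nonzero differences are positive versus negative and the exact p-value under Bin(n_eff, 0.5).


Step 1: Discard zero differences. Original n = 13; n_eff = number of nonzero differences = 13.
Nonzero differences (with sign): +3, +1, -9, +1, -9, -8, +7, -4, -5, -4, -9, -8, +6
Step 2: Count signs: positive = 5, negative = 8.
Step 3: Under H0: P(positive) = 0.5, so the number of positives S ~ Bin(13, 0.5).
Step 4: Two-sided exact p-value = sum of Bin(13,0.5) probabilities at or below the observed probability = 0.581055.
Step 5: alpha = 0.1. fail to reject H0.

n_eff = 13, pos = 5, neg = 8, p = 0.581055, fail to reject H0.


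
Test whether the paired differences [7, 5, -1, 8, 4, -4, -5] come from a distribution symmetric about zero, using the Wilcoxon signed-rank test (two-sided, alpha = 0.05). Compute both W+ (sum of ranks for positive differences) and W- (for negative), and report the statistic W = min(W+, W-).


Step 1: Drop any zero differences (none here) and take |d_i|.
|d| = [7, 5, 1, 8, 4, 4, 5]
Step 2: Midrank |d_i| (ties get averaged ranks).
ranks: |7|->6, |5|->4.5, |1|->1, |8|->7, |4|->2.5, |4|->2.5, |5|->4.5
Step 3: Attach original signs; sum ranks with positive sign and with negative sign.
W+ = 6 + 4.5 + 7 + 2.5 = 20
W- = 1 + 2.5 + 4.5 = 8
(Check: W+ + W- = 28 should equal n(n+1)/2 = 28.)
Step 4: Test statistic W = min(W+, W-) = 8.
Step 5: Ties in |d|, so use the tie-corrected normal approximation.
        E[W] = n(n+1)/4 = 7*8/4 = 14.
        Tie groups: |d|=4 (t=2), |d|=5 (t=2); sum(t^3 - t) = 12.
        Var[W] = n(n+1)(2n+1)/24 - sum(t^3-t)/48 = 840/24 - 12/48 = 34.75.
        z = (W - E[W]) / sqrt(Var[W]) = (8 - 14) / 5.8949 = -1.0178.
        Two-sided p = 2*Phi(z) = 0.308760.
Step 6: alpha = 0.05. fail to reject H0.

W+ = 20, W- = 8, W = min = 8, p = 0.308760, fail to reject H0.


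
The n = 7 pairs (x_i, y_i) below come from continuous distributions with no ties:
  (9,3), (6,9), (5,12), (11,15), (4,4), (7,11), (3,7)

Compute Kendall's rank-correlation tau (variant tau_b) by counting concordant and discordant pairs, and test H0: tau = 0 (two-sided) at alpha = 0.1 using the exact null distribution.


Step 1: Enumerate the 21 unordered pairs (i,j) with i<j and classify each by sign(x_j-x_i) * sign(y_j-y_i).
  (1,2):dx=-3,dy=+6->D; (1,3):dx=-4,dy=+9->D; (1,4):dx=+2,dy=+12->C; (1,5):dx=-5,dy=+1->D
  (1,6):dx=-2,dy=+8->D; (1,7):dx=-6,dy=+4->D; (2,3):dx=-1,dy=+3->D; (2,4):dx=+5,dy=+6->C
  (2,5):dx=-2,dy=-5->C; (2,6):dx=+1,dy=+2->C; (2,7):dx=-3,dy=-2->C; (3,4):dx=+6,dy=+3->C
  (3,5):dx=-1,dy=-8->C; (3,6):dx=+2,dy=-1->D; (3,7):dx=-2,dy=-5->C; (4,5):dx=-7,dy=-11->C
  (4,6):dx=-4,dy=-4->C; (4,7):dx=-8,dy=-8->C; (5,6):dx=+3,dy=+7->C; (5,7):dx=-1,dy=+3->D
  (6,7):dx=-4,dy=-4->C
Step 2: C = 13, D = 8, total pairs = 21.
Step 3: tau = (C - D)/(n(n-1)/2) = (13 - 8)/21 = 0.238095.
Step 4: Exact two-sided p-value (enumerate n! = 5040 permutations of y under H0): p = 0.561905.
Step 5: alpha = 0.1. fail to reject H0.

tau_b = 0.2381 (C=13, D=8), p = 0.561905, fail to reject H0.


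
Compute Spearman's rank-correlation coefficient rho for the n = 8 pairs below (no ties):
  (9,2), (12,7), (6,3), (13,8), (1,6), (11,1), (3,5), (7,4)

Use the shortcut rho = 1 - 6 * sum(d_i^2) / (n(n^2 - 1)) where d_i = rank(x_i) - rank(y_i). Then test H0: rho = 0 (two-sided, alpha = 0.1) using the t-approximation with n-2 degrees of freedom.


Step 1: Rank x and y separately (midranks; no ties here).
rank(x): 9->5, 12->7, 6->3, 13->8, 1->1, 11->6, 3->2, 7->4
rank(y): 2->2, 7->7, 3->3, 8->8, 6->6, 1->1, 5->5, 4->4
Step 2: d_i = R_x(i) - R_y(i); compute d_i^2.
  (5-2)^2=9, (7-7)^2=0, (3-3)^2=0, (8-8)^2=0, (1-6)^2=25, (6-1)^2=25, (2-5)^2=9, (4-4)^2=0
sum(d^2) = 68.
Step 3: rho = 1 - 6*68 / (8*(8^2 - 1)) = 1 - 408/504 = 0.190476.
Step 4: Under H0, t = rho * sqrt((n-2)/(1-rho^2)) = 0.4753 ~ t(6).
Step 5: Two-sided p-value from the t-distribution with 6 df = 0.651401.
Step 6: alpha = 0.1. fail to reject H0.

rho = 0.1905, p = 0.651401, fail to reject H0 at alpha = 0.1.


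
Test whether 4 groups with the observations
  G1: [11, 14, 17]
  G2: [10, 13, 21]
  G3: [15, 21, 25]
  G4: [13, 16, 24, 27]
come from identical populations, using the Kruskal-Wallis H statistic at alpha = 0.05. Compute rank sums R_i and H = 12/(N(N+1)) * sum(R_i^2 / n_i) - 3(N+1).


Step 1: Combine all N = 13 observations and assign midranks.
sorted (value, group, rank): (10,G2,1), (11,G1,2), (13,G2,3.5), (13,G4,3.5), (14,G1,5), (15,G3,6), (16,G4,7), (17,G1,8), (21,G2,9.5), (21,G3,9.5), (24,G4,11), (25,G3,12), (27,G4,13)
Step 2: Sum ranks within each group.
R_1 = 15 (n_1 = 3)
R_2 = 14 (n_2 = 3)
R_3 = 27.5 (n_3 = 3)
R_4 = 34.5 (n_4 = 4)
Step 3: H = 12/(N(N+1)) * sum(R_i^2/n_i) - 3(N+1)
     = 12/(13*14) * (15^2/3 + 14^2/3 + 27.5^2/3 + 34.5^2/4) - 3*14
     = 0.065934 * 689.979 - 42
     = 3.493132.
Step 4: Ties present; correction factor C = 1 - 12/(13^3 - 13) = 0.994505. Corrected H = 3.493132 / 0.994505 = 3.512431.
Step 5: Under H0, H ~ chi^2(3); p-value = 0.319153.
Step 6: alpha = 0.05. fail to reject H0.

H = 3.5124, df = 3, p = 0.319153, fail to reject H0.


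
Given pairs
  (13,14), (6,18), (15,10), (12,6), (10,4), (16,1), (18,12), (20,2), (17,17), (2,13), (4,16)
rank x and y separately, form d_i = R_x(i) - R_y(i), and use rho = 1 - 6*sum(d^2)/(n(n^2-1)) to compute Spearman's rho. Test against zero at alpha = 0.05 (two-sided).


Step 1: Rank x and y separately (midranks; no ties here).
rank(x): 13->6, 6->3, 15->7, 12->5, 10->4, 16->8, 18->10, 20->11, 17->9, 2->1, 4->2
rank(y): 14->8, 18->11, 10->5, 6->4, 4->3, 1->1, 12->6, 2->2, 17->10, 13->7, 16->9
Step 2: d_i = R_x(i) - R_y(i); compute d_i^2.
  (6-8)^2=4, (3-11)^2=64, (7-5)^2=4, (5-4)^2=1, (4-3)^2=1, (8-1)^2=49, (10-6)^2=16, (11-2)^2=81, (9-10)^2=1, (1-7)^2=36, (2-9)^2=49
sum(d^2) = 306.
Step 3: rho = 1 - 6*306 / (11*(11^2 - 1)) = 1 - 1836/1320 = -0.390909.
Step 4: Under H0, t = rho * sqrt((n-2)/(1-rho^2)) = -1.2741 ~ t(9).
Step 5: Two-sided p-value from the t-distribution with 9 df = 0.234540.
Step 6: alpha = 0.05. fail to reject H0.

rho = -0.3909, p = 0.234540, fail to reject H0 at alpha = 0.05.


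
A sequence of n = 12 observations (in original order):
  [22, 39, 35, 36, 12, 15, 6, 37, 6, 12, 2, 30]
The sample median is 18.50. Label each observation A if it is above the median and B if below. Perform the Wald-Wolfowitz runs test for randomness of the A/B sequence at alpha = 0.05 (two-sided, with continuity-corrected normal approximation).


Step 1: Compute median = 18.50; label A = above, B = below.
Labels in order: AAAABBBABBBA  (n_A = 6, n_B = 6)
Step 2: Count runs R = 5.
Step 3: Under H0 (random ordering), E[R] = 2*n_A*n_B/(n_A+n_B) + 1 = 2*6*6/12 + 1 = 7.0000.
        Var[R] = 2*n_A*n_B*(2*n_A*n_B - n_A - n_B) / ((n_A+n_B)^2 * (n_A+n_B-1)) = 4320/1584 = 2.7273.
        SD[R] = 1.6514.
Step 4: Continuity-corrected z = (R + 0.5 - E[R]) / SD[R] = (5 + 0.5 - 7.0000) / 1.6514 = -0.9083.
Step 5: Two-sided p-value via normal approximation = 2*(1 - Phi(|z|)) = 0.363722.
Step 6: alpha = 0.05. fail to reject H0.

R = 5, z = -0.9083, p = 0.363722, fail to reject H0.


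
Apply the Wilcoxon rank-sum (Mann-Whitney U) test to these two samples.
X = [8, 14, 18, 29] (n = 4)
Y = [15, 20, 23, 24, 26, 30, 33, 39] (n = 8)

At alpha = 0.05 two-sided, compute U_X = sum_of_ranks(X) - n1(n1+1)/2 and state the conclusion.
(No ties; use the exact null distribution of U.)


Step 1: Combine and sort all 12 observations; assign midranks.
sorted (value, group): (8,X), (14,X), (15,Y), (18,X), (20,Y), (23,Y), (24,Y), (26,Y), (29,X), (30,Y), (33,Y), (39,Y)
ranks: 8->1, 14->2, 15->3, 18->4, 20->5, 23->6, 24->7, 26->8, 29->9, 30->10, 33->11, 39->12
Step 2: Rank sum for X: R1 = 1 + 2 + 4 + 9 = 16.
Step 3: U_X = R1 - n1(n1+1)/2 = 16 - 4*5/2 = 16 - 10 = 6.
       U_Y = n1*n2 - U_X = 32 - 6 = 26.
Step 4: No ties, so the exact null distribution of U (based on enumerating the C(12,4) = 495 equally likely rank assignments) gives the two-sided p-value.
Step 5: p-value = 0.109091; compare to alpha = 0.05. fail to reject H0.

U_X = 6, p = 0.109091, fail to reject H0 at alpha = 0.05.


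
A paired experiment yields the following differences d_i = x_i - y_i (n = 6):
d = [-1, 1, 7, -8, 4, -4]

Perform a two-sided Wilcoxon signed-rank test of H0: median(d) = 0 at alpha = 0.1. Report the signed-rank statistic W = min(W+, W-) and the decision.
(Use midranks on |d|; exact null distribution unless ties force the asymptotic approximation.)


Step 1: Drop any zero differences (none here) and take |d_i|.
|d| = [1, 1, 7, 8, 4, 4]
Step 2: Midrank |d_i| (ties get averaged ranks).
ranks: |1|->1.5, |1|->1.5, |7|->5, |8|->6, |4|->3.5, |4|->3.5
Step 3: Attach original signs; sum ranks with positive sign and with negative sign.
W+ = 1.5 + 5 + 3.5 = 10
W- = 1.5 + 6 + 3.5 = 11
(Check: W+ + W- = 21 should equal n(n+1)/2 = 21.)
Step 4: Test statistic W = min(W+, W-) = 10.
Step 5: Ties in |d|, so use the tie-corrected normal approximation.
        E[W] = n(n+1)/4 = 6*7/4 = 10.5.
        Tie groups: |d|=1 (t=2), |d|=4 (t=2); sum(t^3 - t) = 12.
        Var[W] = n(n+1)(2n+1)/24 - sum(t^3-t)/48 = 546/24 - 12/48 = 22.5.
        z = (W - E[W]) / sqrt(Var[W]) = (10 - 10.5) / 4.7434 = -0.1054.
        Two-sided p = 2*Phi(z) = 0.916051.
Step 6: alpha = 0.1. fail to reject H0.

W+ = 10, W- = 11, W = min = 10, p = 0.916051, fail to reject H0.


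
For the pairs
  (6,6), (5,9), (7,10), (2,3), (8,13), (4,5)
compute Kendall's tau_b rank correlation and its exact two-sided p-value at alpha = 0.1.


Step 1: Enumerate the 15 unordered pairs (i,j) with i<j and classify each by sign(x_j-x_i) * sign(y_j-y_i).
  (1,2):dx=-1,dy=+3->D; (1,3):dx=+1,dy=+4->C; (1,4):dx=-4,dy=-3->C; (1,5):dx=+2,dy=+7->C
  (1,6):dx=-2,dy=-1->C; (2,3):dx=+2,dy=+1->C; (2,4):dx=-3,dy=-6->C; (2,5):dx=+3,dy=+4->C
  (2,6):dx=-1,dy=-4->C; (3,4):dx=-5,dy=-7->C; (3,5):dx=+1,dy=+3->C; (3,6):dx=-3,dy=-5->C
  (4,5):dx=+6,dy=+10->C; (4,6):dx=+2,dy=+2->C; (5,6):dx=-4,dy=-8->C
Step 2: C = 14, D = 1, total pairs = 15.
Step 3: tau = (C - D)/(n(n-1)/2) = (14 - 1)/15 = 0.866667.
Step 4: Exact two-sided p-value (enumerate n! = 720 permutations of y under H0): p = 0.016667.
Step 5: alpha = 0.1. reject H0.

tau_b = 0.8667 (C=14, D=1), p = 0.016667, reject H0.


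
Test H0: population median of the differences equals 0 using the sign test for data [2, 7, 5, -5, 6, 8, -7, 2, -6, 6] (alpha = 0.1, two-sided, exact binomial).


Step 1: Discard zero differences. Original n = 10; n_eff = number of nonzero differences = 10.
Nonzero differences (with sign): +2, +7, +5, -5, +6, +8, -7, +2, -6, +6
Step 2: Count signs: positive = 7, negative = 3.
Step 3: Under H0: P(positive) = 0.5, so the number of positives S ~ Bin(10, 0.5).
Step 4: Two-sided exact p-value = sum of Bin(10,0.5) probabilities at or below the observed probability = 0.343750.
Step 5: alpha = 0.1. fail to reject H0.

n_eff = 10, pos = 7, neg = 3, p = 0.343750, fail to reject H0.


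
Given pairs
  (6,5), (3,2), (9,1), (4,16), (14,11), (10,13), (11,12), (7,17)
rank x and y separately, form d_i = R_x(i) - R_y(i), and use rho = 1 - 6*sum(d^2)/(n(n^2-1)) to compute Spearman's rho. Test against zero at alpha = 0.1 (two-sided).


Step 1: Rank x and y separately (midranks; no ties here).
rank(x): 6->3, 3->1, 9->5, 4->2, 14->8, 10->6, 11->7, 7->4
rank(y): 5->3, 2->2, 1->1, 16->7, 11->4, 13->6, 12->5, 17->8
Step 2: d_i = R_x(i) - R_y(i); compute d_i^2.
  (3-3)^2=0, (1-2)^2=1, (5-1)^2=16, (2-7)^2=25, (8-4)^2=16, (6-6)^2=0, (7-5)^2=4, (4-8)^2=16
sum(d^2) = 78.
Step 3: rho = 1 - 6*78 / (8*(8^2 - 1)) = 1 - 468/504 = 0.071429.
Step 4: Under H0, t = rho * sqrt((n-2)/(1-rho^2)) = 0.1754 ~ t(6).
Step 5: Two-sided p-value from the t-distribution with 6 df = 0.866526.
Step 6: alpha = 0.1. fail to reject H0.

rho = 0.0714, p = 0.866526, fail to reject H0 at alpha = 0.1.


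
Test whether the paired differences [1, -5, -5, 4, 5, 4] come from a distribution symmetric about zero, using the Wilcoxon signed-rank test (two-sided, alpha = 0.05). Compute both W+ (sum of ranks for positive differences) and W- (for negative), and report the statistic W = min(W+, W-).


Step 1: Drop any zero differences (none here) and take |d_i|.
|d| = [1, 5, 5, 4, 5, 4]
Step 2: Midrank |d_i| (ties get averaged ranks).
ranks: |1|->1, |5|->5, |5|->5, |4|->2.5, |5|->5, |4|->2.5
Step 3: Attach original signs; sum ranks with positive sign and with negative sign.
W+ = 1 + 2.5 + 5 + 2.5 = 11
W- = 5 + 5 = 10
(Check: W+ + W- = 21 should equal n(n+1)/2 = 21.)
Step 4: Test statistic W = min(W+, W-) = 10.
Step 5: Ties in |d|, so use the tie-corrected normal approximation.
        E[W] = n(n+1)/4 = 6*7/4 = 10.5.
        Tie groups: |d|=4 (t=2), |d|=5 (t=3); sum(t^3 - t) = 30.
        Var[W] = n(n+1)(2n+1)/24 - sum(t^3-t)/48 = 546/24 - 30/48 = 22.125.
        z = (W - E[W]) / sqrt(Var[W]) = (10 - 10.5) / 4.7037 = -0.1063.
        Two-sided p = 2*Phi(z) = 0.915345.
Step 6: alpha = 0.05. fail to reject H0.

W+ = 11, W- = 10, W = min = 10, p = 0.915345, fail to reject H0.


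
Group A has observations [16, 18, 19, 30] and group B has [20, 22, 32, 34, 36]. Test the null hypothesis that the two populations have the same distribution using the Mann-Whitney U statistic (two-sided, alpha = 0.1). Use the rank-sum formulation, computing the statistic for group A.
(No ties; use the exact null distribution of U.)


Step 1: Combine and sort all 9 observations; assign midranks.
sorted (value, group): (16,X), (18,X), (19,X), (20,Y), (22,Y), (30,X), (32,Y), (34,Y), (36,Y)
ranks: 16->1, 18->2, 19->3, 20->4, 22->5, 30->6, 32->7, 34->8, 36->9
Step 2: Rank sum for X: R1 = 1 + 2 + 3 + 6 = 12.
Step 3: U_X = R1 - n1(n1+1)/2 = 12 - 4*5/2 = 12 - 10 = 2.
       U_Y = n1*n2 - U_X = 20 - 2 = 18.
Step 4: No ties, so the exact null distribution of U (based on enumerating the C(9,4) = 126 equally likely rank assignments) gives the two-sided p-value.
Step 5: p-value = 0.063492; compare to alpha = 0.1. reject H0.

U_X = 2, p = 0.063492, reject H0 at alpha = 0.1.


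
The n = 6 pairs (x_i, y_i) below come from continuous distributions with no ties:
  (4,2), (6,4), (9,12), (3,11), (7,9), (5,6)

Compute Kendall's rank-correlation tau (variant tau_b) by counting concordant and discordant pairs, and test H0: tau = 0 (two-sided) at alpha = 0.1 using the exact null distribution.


Step 1: Enumerate the 15 unordered pairs (i,j) with i<j and classify each by sign(x_j-x_i) * sign(y_j-y_i).
  (1,2):dx=+2,dy=+2->C; (1,3):dx=+5,dy=+10->C; (1,4):dx=-1,dy=+9->D; (1,5):dx=+3,dy=+7->C
  (1,6):dx=+1,dy=+4->C; (2,3):dx=+3,dy=+8->C; (2,4):dx=-3,dy=+7->D; (2,5):dx=+1,dy=+5->C
  (2,6):dx=-1,dy=+2->D; (3,4):dx=-6,dy=-1->C; (3,5):dx=-2,dy=-3->C; (3,6):dx=-4,dy=-6->C
  (4,5):dx=+4,dy=-2->D; (4,6):dx=+2,dy=-5->D; (5,6):dx=-2,dy=-3->C
Step 2: C = 10, D = 5, total pairs = 15.
Step 3: tau = (C - D)/(n(n-1)/2) = (10 - 5)/15 = 0.333333.
Step 4: Exact two-sided p-value (enumerate n! = 720 permutations of y under H0): p = 0.469444.
Step 5: alpha = 0.1. fail to reject H0.

tau_b = 0.3333 (C=10, D=5), p = 0.469444, fail to reject H0.


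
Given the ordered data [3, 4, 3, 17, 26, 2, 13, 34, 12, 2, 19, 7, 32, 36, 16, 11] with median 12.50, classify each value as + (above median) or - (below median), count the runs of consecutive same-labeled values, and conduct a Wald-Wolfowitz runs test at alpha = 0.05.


Step 1: Compute median = 12.50; label A = above, B = below.
Labels in order: BBBAABAABBABAAAB  (n_A = 8, n_B = 8)
Step 2: Count runs R = 9.
Step 3: Under H0 (random ordering), E[R] = 2*n_A*n_B/(n_A+n_B) + 1 = 2*8*8/16 + 1 = 9.0000.
        Var[R] = 2*n_A*n_B*(2*n_A*n_B - n_A - n_B) / ((n_A+n_B)^2 * (n_A+n_B-1)) = 14336/3840 = 3.7333.
        SD[R] = 1.9322.
Step 4: R = E[R], so z = 0 with no continuity correction.
Step 5: Two-sided p-value via normal approximation = 2*(1 - Phi(|z|)) = 1.000000.
Step 6: alpha = 0.05. fail to reject H0.

R = 9, z = 0.0000, p = 1.000000, fail to reject H0.


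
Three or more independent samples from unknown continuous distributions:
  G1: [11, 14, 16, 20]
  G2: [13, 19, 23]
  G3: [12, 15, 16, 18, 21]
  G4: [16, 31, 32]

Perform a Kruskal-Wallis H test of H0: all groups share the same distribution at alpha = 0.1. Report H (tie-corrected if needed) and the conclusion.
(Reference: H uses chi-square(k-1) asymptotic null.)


Step 1: Combine all N = 15 observations and assign midranks.
sorted (value, group, rank): (11,G1,1), (12,G3,2), (13,G2,3), (14,G1,4), (15,G3,5), (16,G1,7), (16,G3,7), (16,G4,7), (18,G3,9), (19,G2,10), (20,G1,11), (21,G3,12), (23,G2,13), (31,G4,14), (32,G4,15)
Step 2: Sum ranks within each group.
R_1 = 23 (n_1 = 4)
R_2 = 26 (n_2 = 3)
R_3 = 35 (n_3 = 5)
R_4 = 36 (n_4 = 3)
Step 3: H = 12/(N(N+1)) * sum(R_i^2/n_i) - 3(N+1)
     = 12/(15*16) * (23^2/4 + 26^2/3 + 35^2/5 + 36^2/3) - 3*16
     = 0.050000 * 1034.58 - 48
     = 3.729167.
Step 4: Ties present; correction factor C = 1 - 24/(15^3 - 15) = 0.992857. Corrected H = 3.729167 / 0.992857 = 3.755995.
Step 5: Under H0, H ~ chi^2(3); p-value = 0.289046.
Step 6: alpha = 0.1. fail to reject H0.

H = 3.7560, df = 3, p = 0.289046, fail to reject H0.


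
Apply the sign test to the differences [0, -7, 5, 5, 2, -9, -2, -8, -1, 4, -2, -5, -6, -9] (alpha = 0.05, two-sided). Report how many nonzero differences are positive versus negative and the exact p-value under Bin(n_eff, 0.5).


Step 1: Discard zero differences. Original n = 14; n_eff = number of nonzero differences = 13.
Nonzero differences (with sign): -7, +5, +5, +2, -9, -2, -8, -1, +4, -2, -5, -6, -9
Step 2: Count signs: positive = 4, negative = 9.
Step 3: Under H0: P(positive) = 0.5, so the number of positives S ~ Bin(13, 0.5).
Step 4: Two-sided exact p-value = sum of Bin(13,0.5) probabilities at or below the observed probability = 0.266846.
Step 5: alpha = 0.05. fail to reject H0.

n_eff = 13, pos = 4, neg = 9, p = 0.266846, fail to reject H0.


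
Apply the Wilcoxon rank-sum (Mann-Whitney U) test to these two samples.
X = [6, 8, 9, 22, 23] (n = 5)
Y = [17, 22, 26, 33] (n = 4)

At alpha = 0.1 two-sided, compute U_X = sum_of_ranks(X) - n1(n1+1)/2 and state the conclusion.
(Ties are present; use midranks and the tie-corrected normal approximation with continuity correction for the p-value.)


Step 1: Combine and sort all 9 observations; assign midranks.
sorted (value, group): (6,X), (8,X), (9,X), (17,Y), (22,X), (22,Y), (23,X), (26,Y), (33,Y)
ranks: 6->1, 8->2, 9->3, 17->4, 22->5.5, 22->5.5, 23->7, 26->8, 33->9
Step 2: Rank sum for X: R1 = 1 + 2 + 3 + 5.5 + 7 = 18.5.
Step 3: U_X = R1 - n1(n1+1)/2 = 18.5 - 5*6/2 = 18.5 - 15 = 3.5.
       U_Y = n1*n2 - U_X = 20 - 3.5 = 16.5.
Step 4: Ties are present, so use the tie-corrected normal approximation (with continuity correction) for the p-value.
Step 5: p-value = 0.139983; compare to alpha = 0.1. fail to reject H0.

U_X = 3.5, p = 0.139983, fail to reject H0 at alpha = 0.1.


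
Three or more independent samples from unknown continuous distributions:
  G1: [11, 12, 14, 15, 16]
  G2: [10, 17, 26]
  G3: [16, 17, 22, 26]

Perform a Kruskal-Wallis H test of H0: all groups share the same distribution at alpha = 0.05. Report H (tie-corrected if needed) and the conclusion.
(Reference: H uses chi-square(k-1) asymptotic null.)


Step 1: Combine all N = 12 observations and assign midranks.
sorted (value, group, rank): (10,G2,1), (11,G1,2), (12,G1,3), (14,G1,4), (15,G1,5), (16,G1,6.5), (16,G3,6.5), (17,G2,8.5), (17,G3,8.5), (22,G3,10), (26,G2,11.5), (26,G3,11.5)
Step 2: Sum ranks within each group.
R_1 = 20.5 (n_1 = 5)
R_2 = 21 (n_2 = 3)
R_3 = 36.5 (n_3 = 4)
Step 3: H = 12/(N(N+1)) * sum(R_i^2/n_i) - 3(N+1)
     = 12/(12*13) * (20.5^2/5 + 21^2/3 + 36.5^2/4) - 3*13
     = 0.076923 * 564.112 - 39
     = 4.393269.
Step 4: Ties present; correction factor C = 1 - 18/(12^3 - 12) = 0.989510. Corrected H = 4.393269 / 0.989510 = 4.439841.
Step 5: Under H0, H ~ chi^2(2); p-value = 0.108618.
Step 6: alpha = 0.05. fail to reject H0.

H = 4.4398, df = 2, p = 0.108618, fail to reject H0.


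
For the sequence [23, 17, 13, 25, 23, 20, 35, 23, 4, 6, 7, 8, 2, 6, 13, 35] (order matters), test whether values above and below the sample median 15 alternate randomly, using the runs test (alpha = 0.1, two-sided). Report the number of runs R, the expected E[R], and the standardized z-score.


Step 1: Compute median = 15; label A = above, B = below.
Labels in order: AABAAAAABBBBBBBA  (n_A = 8, n_B = 8)
Step 2: Count runs R = 5.
Step 3: Under H0 (random ordering), E[R] = 2*n_A*n_B/(n_A+n_B) + 1 = 2*8*8/16 + 1 = 9.0000.
        Var[R] = 2*n_A*n_B*(2*n_A*n_B - n_A - n_B) / ((n_A+n_B)^2 * (n_A+n_B-1)) = 14336/3840 = 3.7333.
        SD[R] = 1.9322.
Step 4: Continuity-corrected z = (R + 0.5 - E[R]) / SD[R] = (5 + 0.5 - 9.0000) / 1.9322 = -1.8114.
Step 5: Two-sided p-value via normal approximation = 2*(1 - Phi(|z|)) = 0.070076.
Step 6: alpha = 0.1. reject H0.

R = 5, z = -1.8114, p = 0.070076, reject H0.


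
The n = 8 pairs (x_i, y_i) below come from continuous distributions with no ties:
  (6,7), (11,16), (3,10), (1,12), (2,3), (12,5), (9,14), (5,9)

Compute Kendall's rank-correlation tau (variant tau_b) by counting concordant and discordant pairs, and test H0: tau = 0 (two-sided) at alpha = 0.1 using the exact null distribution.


Step 1: Enumerate the 28 unordered pairs (i,j) with i<j and classify each by sign(x_j-x_i) * sign(y_j-y_i).
  (1,2):dx=+5,dy=+9->C; (1,3):dx=-3,dy=+3->D; (1,4):dx=-5,dy=+5->D; (1,5):dx=-4,dy=-4->C
  (1,6):dx=+6,dy=-2->D; (1,7):dx=+3,dy=+7->C; (1,8):dx=-1,dy=+2->D; (2,3):dx=-8,dy=-6->C
  (2,4):dx=-10,dy=-4->C; (2,5):dx=-9,dy=-13->C; (2,6):dx=+1,dy=-11->D; (2,7):dx=-2,dy=-2->C
  (2,8):dx=-6,dy=-7->C; (3,4):dx=-2,dy=+2->D; (3,5):dx=-1,dy=-7->C; (3,6):dx=+9,dy=-5->D
  (3,7):dx=+6,dy=+4->C; (3,8):dx=+2,dy=-1->D; (4,5):dx=+1,dy=-9->D; (4,6):dx=+11,dy=-7->D
  (4,7):dx=+8,dy=+2->C; (4,8):dx=+4,dy=-3->D; (5,6):dx=+10,dy=+2->C; (5,7):dx=+7,dy=+11->C
  (5,8):dx=+3,dy=+6->C; (6,7):dx=-3,dy=+9->D; (6,8):dx=-7,dy=+4->D; (7,8):dx=-4,dy=-5->C
Step 2: C = 15, D = 13, total pairs = 28.
Step 3: tau = (C - D)/(n(n-1)/2) = (15 - 13)/28 = 0.071429.
Step 4: Exact two-sided p-value (enumerate n! = 40320 permutations of y under H0): p = 0.904861.
Step 5: alpha = 0.1. fail to reject H0.

tau_b = 0.0714 (C=15, D=13), p = 0.904861, fail to reject H0.


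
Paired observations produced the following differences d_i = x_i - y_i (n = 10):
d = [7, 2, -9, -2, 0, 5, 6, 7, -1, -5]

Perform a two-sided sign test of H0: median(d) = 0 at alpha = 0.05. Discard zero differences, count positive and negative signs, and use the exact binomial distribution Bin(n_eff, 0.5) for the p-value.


Step 1: Discard zero differences. Original n = 10; n_eff = number of nonzero differences = 9.
Nonzero differences (with sign): +7, +2, -9, -2, +5, +6, +7, -1, -5
Step 2: Count signs: positive = 5, negative = 4.
Step 3: Under H0: P(positive) = 0.5, so the number of positives S ~ Bin(9, 0.5).
Step 4: Two-sided exact p-value = sum of Bin(9,0.5) probabilities at or below the observed probability = 1.000000.
Step 5: alpha = 0.05. fail to reject H0.

n_eff = 9, pos = 5, neg = 4, p = 1.000000, fail to reject H0.


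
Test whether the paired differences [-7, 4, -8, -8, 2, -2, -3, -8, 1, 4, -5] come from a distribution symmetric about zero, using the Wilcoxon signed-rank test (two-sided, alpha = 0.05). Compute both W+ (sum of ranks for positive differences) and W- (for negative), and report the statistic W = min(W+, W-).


Step 1: Drop any zero differences (none here) and take |d_i|.
|d| = [7, 4, 8, 8, 2, 2, 3, 8, 1, 4, 5]
Step 2: Midrank |d_i| (ties get averaged ranks).
ranks: |7|->8, |4|->5.5, |8|->10, |8|->10, |2|->2.5, |2|->2.5, |3|->4, |8|->10, |1|->1, |4|->5.5, |5|->7
Step 3: Attach original signs; sum ranks with positive sign and with negative sign.
W+ = 5.5 + 2.5 + 1 + 5.5 = 14.5
W- = 8 + 10 + 10 + 2.5 + 4 + 10 + 7 = 51.5
(Check: W+ + W- = 66 should equal n(n+1)/2 = 66.)
Step 4: Test statistic W = min(W+, W-) = 14.5.
Step 5: Ties in |d|, so use the tie-corrected normal approximation.
        E[W] = n(n+1)/4 = 11*12/4 = 33.
        Tie groups: |d|=2 (t=2), |d|=4 (t=2), |d|=8 (t=3); sum(t^3 - t) = 36.
        Var[W] = n(n+1)(2n+1)/24 - sum(t^3-t)/48 = 3036/24 - 36/48 = 125.75.
        z = (W - E[W]) / sqrt(Var[W]) = (14.5 - 33) / 11.2138 = -1.6497.
        Two-sided p = 2*Phi(z) = 0.098994.
Step 6: alpha = 0.05. fail to reject H0.

W+ = 14.5, W- = 51.5, W = min = 14.5, p = 0.098994, fail to reject H0.


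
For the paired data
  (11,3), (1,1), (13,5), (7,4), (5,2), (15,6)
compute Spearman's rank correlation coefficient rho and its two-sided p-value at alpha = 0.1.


Step 1: Rank x and y separately (midranks; no ties here).
rank(x): 11->4, 1->1, 13->5, 7->3, 5->2, 15->6
rank(y): 3->3, 1->1, 5->5, 4->4, 2->2, 6->6
Step 2: d_i = R_x(i) - R_y(i); compute d_i^2.
  (4-3)^2=1, (1-1)^2=0, (5-5)^2=0, (3-4)^2=1, (2-2)^2=0, (6-6)^2=0
sum(d^2) = 2.
Step 3: rho = 1 - 6*2 / (6*(6^2 - 1)) = 1 - 12/210 = 0.942857.
Step 4: Under H0, t = rho * sqrt((n-2)/(1-rho^2)) = 5.6595 ~ t(4).
Step 5: Two-sided p-value from the t-distribution with 4 df = 0.004805.
Step 6: alpha = 0.1. reject H0.

rho = 0.9429, p = 0.004805, reject H0 at alpha = 0.1.


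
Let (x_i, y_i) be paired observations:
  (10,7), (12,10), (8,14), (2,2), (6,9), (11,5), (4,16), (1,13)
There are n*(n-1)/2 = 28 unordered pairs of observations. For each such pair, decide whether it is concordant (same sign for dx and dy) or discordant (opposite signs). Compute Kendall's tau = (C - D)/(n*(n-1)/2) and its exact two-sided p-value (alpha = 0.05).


Step 1: Enumerate the 28 unordered pairs (i,j) with i<j and classify each by sign(x_j-x_i) * sign(y_j-y_i).
  (1,2):dx=+2,dy=+3->C; (1,3):dx=-2,dy=+7->D; (1,4):dx=-8,dy=-5->C; (1,5):dx=-4,dy=+2->D
  (1,6):dx=+1,dy=-2->D; (1,7):dx=-6,dy=+9->D; (1,8):dx=-9,dy=+6->D; (2,3):dx=-4,dy=+4->D
  (2,4):dx=-10,dy=-8->C; (2,5):dx=-6,dy=-1->C; (2,6):dx=-1,dy=-5->C; (2,7):dx=-8,dy=+6->D
  (2,8):dx=-11,dy=+3->D; (3,4):dx=-6,dy=-12->C; (3,5):dx=-2,dy=-5->C; (3,6):dx=+3,dy=-9->D
  (3,7):dx=-4,dy=+2->D; (3,8):dx=-7,dy=-1->C; (4,5):dx=+4,dy=+7->C; (4,6):dx=+9,dy=+3->C
  (4,7):dx=+2,dy=+14->C; (4,8):dx=-1,dy=+11->D; (5,6):dx=+5,dy=-4->D; (5,7):dx=-2,dy=+7->D
  (5,8):dx=-5,dy=+4->D; (6,7):dx=-7,dy=+11->D; (6,8):dx=-10,dy=+8->D; (7,8):dx=-3,dy=-3->C
Step 2: C = 12, D = 16, total pairs = 28.
Step 3: tau = (C - D)/(n(n-1)/2) = (12 - 16)/28 = -0.142857.
Step 4: Exact two-sided p-value (enumerate n! = 40320 permutations of y under H0): p = 0.719544.
Step 5: alpha = 0.05. fail to reject H0.

tau_b = -0.1429 (C=12, D=16), p = 0.719544, fail to reject H0.


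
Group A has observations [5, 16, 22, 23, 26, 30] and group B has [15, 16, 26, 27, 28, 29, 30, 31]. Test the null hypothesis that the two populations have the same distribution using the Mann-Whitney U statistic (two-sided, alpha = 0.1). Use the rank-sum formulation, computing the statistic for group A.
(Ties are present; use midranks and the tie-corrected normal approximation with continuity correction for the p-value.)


Step 1: Combine and sort all 14 observations; assign midranks.
sorted (value, group): (5,X), (15,Y), (16,X), (16,Y), (22,X), (23,X), (26,X), (26,Y), (27,Y), (28,Y), (29,Y), (30,X), (30,Y), (31,Y)
ranks: 5->1, 15->2, 16->3.5, 16->3.5, 22->5, 23->6, 26->7.5, 26->7.5, 27->9, 28->10, 29->11, 30->12.5, 30->12.5, 31->14
Step 2: Rank sum for X: R1 = 1 + 3.5 + 5 + 6 + 7.5 + 12.5 = 35.5.
Step 3: U_X = R1 - n1(n1+1)/2 = 35.5 - 6*7/2 = 35.5 - 21 = 14.5.
       U_Y = n1*n2 - U_X = 48 - 14.5 = 33.5.
Step 4: Ties are present, so use the tie-corrected normal approximation (with continuity correction) for the p-value.
Step 5: p-value = 0.243718; compare to alpha = 0.1. fail to reject H0.

U_X = 14.5, p = 0.243718, fail to reject H0 at alpha = 0.1.


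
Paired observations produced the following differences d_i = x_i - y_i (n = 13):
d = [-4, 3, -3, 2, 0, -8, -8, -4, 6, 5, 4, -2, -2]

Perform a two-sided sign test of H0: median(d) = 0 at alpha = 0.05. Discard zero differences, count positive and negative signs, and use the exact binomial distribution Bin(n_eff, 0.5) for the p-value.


Step 1: Discard zero differences. Original n = 13; n_eff = number of nonzero differences = 12.
Nonzero differences (with sign): -4, +3, -3, +2, -8, -8, -4, +6, +5, +4, -2, -2
Step 2: Count signs: positive = 5, negative = 7.
Step 3: Under H0: P(positive) = 0.5, so the number of positives S ~ Bin(12, 0.5).
Step 4: Two-sided exact p-value = sum of Bin(12,0.5) probabilities at or below the observed probability = 0.774414.
Step 5: alpha = 0.05. fail to reject H0.

n_eff = 12, pos = 5, neg = 7, p = 0.774414, fail to reject H0.


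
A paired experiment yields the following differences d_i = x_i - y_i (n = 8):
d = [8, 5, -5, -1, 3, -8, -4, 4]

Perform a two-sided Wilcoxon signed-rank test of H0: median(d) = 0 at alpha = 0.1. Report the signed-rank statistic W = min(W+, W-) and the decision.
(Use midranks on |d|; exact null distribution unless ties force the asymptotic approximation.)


Step 1: Drop any zero differences (none here) and take |d_i|.
|d| = [8, 5, 5, 1, 3, 8, 4, 4]
Step 2: Midrank |d_i| (ties get averaged ranks).
ranks: |8|->7.5, |5|->5.5, |5|->5.5, |1|->1, |3|->2, |8|->7.5, |4|->3.5, |4|->3.5
Step 3: Attach original signs; sum ranks with positive sign and with negative sign.
W+ = 7.5 + 5.5 + 2 + 3.5 = 18.5
W- = 5.5 + 1 + 7.5 + 3.5 = 17.5
(Check: W+ + W- = 36 should equal n(n+1)/2 = 36.)
Step 4: Test statistic W = min(W+, W-) = 17.5.
Step 5: Ties in |d|, so use the tie-corrected normal approximation.
        E[W] = n(n+1)/4 = 8*9/4 = 18.
        Tie groups: |d|=4 (t=2), |d|=5 (t=2), |d|=8 (t=2); sum(t^3 - t) = 18.
        Var[W] = n(n+1)(2n+1)/24 - sum(t^3-t)/48 = 1224/24 - 18/48 = 50.625.
        z = (W - E[W]) / sqrt(Var[W]) = (17.5 - 18) / 7.1151 = -0.0703.
        Two-sided p = 2*Phi(z) = 0.943977.
Step 6: alpha = 0.1. fail to reject H0.

W+ = 18.5, W- = 17.5, W = min = 17.5, p = 0.943977, fail to reject H0.


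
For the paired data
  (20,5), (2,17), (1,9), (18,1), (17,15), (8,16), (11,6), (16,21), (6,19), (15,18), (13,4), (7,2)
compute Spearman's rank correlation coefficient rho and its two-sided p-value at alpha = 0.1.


Step 1: Rank x and y separately (midranks; no ties here).
rank(x): 20->12, 2->2, 1->1, 18->11, 17->10, 8->5, 11->6, 16->9, 6->3, 15->8, 13->7, 7->4
rank(y): 5->4, 17->9, 9->6, 1->1, 15->7, 16->8, 6->5, 21->12, 19->11, 18->10, 4->3, 2->2
Step 2: d_i = R_x(i) - R_y(i); compute d_i^2.
  (12-4)^2=64, (2-9)^2=49, (1-6)^2=25, (11-1)^2=100, (10-7)^2=9, (5-8)^2=9, (6-5)^2=1, (9-12)^2=9, (3-11)^2=64, (8-10)^2=4, (7-3)^2=16, (4-2)^2=4
sum(d^2) = 354.
Step 3: rho = 1 - 6*354 / (12*(12^2 - 1)) = 1 - 2124/1716 = -0.237762.
Step 4: Under H0, t = rho * sqrt((n-2)/(1-rho^2)) = -0.7741 ~ t(10).
Step 5: Two-sided p-value from the t-distribution with 10 df = 0.456801.
Step 6: alpha = 0.1. fail to reject H0.

rho = -0.2378, p = 0.456801, fail to reject H0 at alpha = 0.1.


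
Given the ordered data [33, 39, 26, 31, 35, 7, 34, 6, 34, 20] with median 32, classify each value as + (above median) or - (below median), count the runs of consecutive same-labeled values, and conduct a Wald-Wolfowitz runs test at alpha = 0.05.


Step 1: Compute median = 32; label A = above, B = below.
Labels in order: AABBABABAB  (n_A = 5, n_B = 5)
Step 2: Count runs R = 8.
Step 3: Under H0 (random ordering), E[R] = 2*n_A*n_B/(n_A+n_B) + 1 = 2*5*5/10 + 1 = 6.0000.
        Var[R] = 2*n_A*n_B*(2*n_A*n_B - n_A - n_B) / ((n_A+n_B)^2 * (n_A+n_B-1)) = 2000/900 = 2.2222.
        SD[R] = 1.4907.
Step 4: Continuity-corrected z = (R - 0.5 - E[R]) / SD[R] = (8 - 0.5 - 6.0000) / 1.4907 = 1.0062.
Step 5: Two-sided p-value via normal approximation = 2*(1 - Phi(|z|)) = 0.314305.
Step 6: alpha = 0.05. fail to reject H0.

R = 8, z = 1.0062, p = 0.314305, fail to reject H0.


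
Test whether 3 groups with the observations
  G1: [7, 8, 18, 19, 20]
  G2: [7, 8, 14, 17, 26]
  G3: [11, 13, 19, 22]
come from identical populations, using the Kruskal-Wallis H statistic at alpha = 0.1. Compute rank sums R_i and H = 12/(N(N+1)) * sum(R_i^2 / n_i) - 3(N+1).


Step 1: Combine all N = 14 observations and assign midranks.
sorted (value, group, rank): (7,G1,1.5), (7,G2,1.5), (8,G1,3.5), (8,G2,3.5), (11,G3,5), (13,G3,6), (14,G2,7), (17,G2,8), (18,G1,9), (19,G1,10.5), (19,G3,10.5), (20,G1,12), (22,G3,13), (26,G2,14)
Step 2: Sum ranks within each group.
R_1 = 36.5 (n_1 = 5)
R_2 = 34 (n_2 = 5)
R_3 = 34.5 (n_3 = 4)
Step 3: H = 12/(N(N+1)) * sum(R_i^2/n_i) - 3(N+1)
     = 12/(14*15) * (36.5^2/5 + 34^2/5 + 34.5^2/4) - 3*15
     = 0.057143 * 795.212 - 45
     = 0.440714.
Step 4: Ties present; correction factor C = 1 - 18/(14^3 - 14) = 0.993407. Corrected H = 0.440714 / 0.993407 = 0.443639.
Step 5: Under H0, H ~ chi^2(2); p-value = 0.801060.
Step 6: alpha = 0.1. fail to reject H0.

H = 0.4436, df = 2, p = 0.801060, fail to reject H0.


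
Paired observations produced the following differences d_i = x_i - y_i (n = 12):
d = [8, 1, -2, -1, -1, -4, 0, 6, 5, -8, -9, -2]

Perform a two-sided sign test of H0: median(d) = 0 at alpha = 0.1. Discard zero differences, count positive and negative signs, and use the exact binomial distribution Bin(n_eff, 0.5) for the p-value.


Step 1: Discard zero differences. Original n = 12; n_eff = number of nonzero differences = 11.
Nonzero differences (with sign): +8, +1, -2, -1, -1, -4, +6, +5, -8, -9, -2
Step 2: Count signs: positive = 4, negative = 7.
Step 3: Under H0: P(positive) = 0.5, so the number of positives S ~ Bin(11, 0.5).
Step 4: Two-sided exact p-value = sum of Bin(11,0.5) probabilities at or below the observed probability = 0.548828.
Step 5: alpha = 0.1. fail to reject H0.

n_eff = 11, pos = 4, neg = 7, p = 0.548828, fail to reject H0.


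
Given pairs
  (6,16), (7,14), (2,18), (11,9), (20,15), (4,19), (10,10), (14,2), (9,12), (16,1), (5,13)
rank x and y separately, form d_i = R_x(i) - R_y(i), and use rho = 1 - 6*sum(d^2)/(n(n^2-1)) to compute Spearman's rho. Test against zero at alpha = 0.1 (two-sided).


Step 1: Rank x and y separately (midranks; no ties here).
rank(x): 6->4, 7->5, 2->1, 11->8, 20->11, 4->2, 10->7, 14->9, 9->6, 16->10, 5->3
rank(y): 16->9, 14->7, 18->10, 9->3, 15->8, 19->11, 10->4, 2->2, 12->5, 1->1, 13->6
Step 2: d_i = R_x(i) - R_y(i); compute d_i^2.
  (4-9)^2=25, (5-7)^2=4, (1-10)^2=81, (8-3)^2=25, (11-8)^2=9, (2-11)^2=81, (7-4)^2=9, (9-2)^2=49, (6-5)^2=1, (10-1)^2=81, (3-6)^2=9
sum(d^2) = 374.
Step 3: rho = 1 - 6*374 / (11*(11^2 - 1)) = 1 - 2244/1320 = -0.700000.
Step 4: Under H0, t = rho * sqrt((n-2)/(1-rho^2)) = -2.9406 ~ t(9).
Step 5: Two-sided p-value from the t-distribution with 9 df = 0.016471.
Step 6: alpha = 0.1. reject H0.

rho = -0.7000, p = 0.016471, reject H0 at alpha = 0.1.


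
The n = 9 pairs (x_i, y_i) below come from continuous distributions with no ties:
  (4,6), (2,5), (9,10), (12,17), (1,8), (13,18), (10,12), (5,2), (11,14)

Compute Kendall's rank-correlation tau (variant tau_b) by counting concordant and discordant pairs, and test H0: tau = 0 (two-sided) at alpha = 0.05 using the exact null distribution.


Step 1: Enumerate the 36 unordered pairs (i,j) with i<j and classify each by sign(x_j-x_i) * sign(y_j-y_i).
  (1,2):dx=-2,dy=-1->C; (1,3):dx=+5,dy=+4->C; (1,4):dx=+8,dy=+11->C; (1,5):dx=-3,dy=+2->D
  (1,6):dx=+9,dy=+12->C; (1,7):dx=+6,dy=+6->C; (1,8):dx=+1,dy=-4->D; (1,9):dx=+7,dy=+8->C
  (2,3):dx=+7,dy=+5->C; (2,4):dx=+10,dy=+12->C; (2,5):dx=-1,dy=+3->D; (2,6):dx=+11,dy=+13->C
  (2,7):dx=+8,dy=+7->C; (2,8):dx=+3,dy=-3->D; (2,9):dx=+9,dy=+9->C; (3,4):dx=+3,dy=+7->C
  (3,5):dx=-8,dy=-2->C; (3,6):dx=+4,dy=+8->C; (3,7):dx=+1,dy=+2->C; (3,8):dx=-4,dy=-8->C
  (3,9):dx=+2,dy=+4->C; (4,5):dx=-11,dy=-9->C; (4,6):dx=+1,dy=+1->C; (4,7):dx=-2,dy=-5->C
  (4,8):dx=-7,dy=-15->C; (4,9):dx=-1,dy=-3->C; (5,6):dx=+12,dy=+10->C; (5,7):dx=+9,dy=+4->C
  (5,8):dx=+4,dy=-6->D; (5,9):dx=+10,dy=+6->C; (6,7):dx=-3,dy=-6->C; (6,8):dx=-8,dy=-16->C
  (6,9):dx=-2,dy=-4->C; (7,8):dx=-5,dy=-10->C; (7,9):dx=+1,dy=+2->C; (8,9):dx=+6,dy=+12->C
Step 2: C = 31, D = 5, total pairs = 36.
Step 3: tau = (C - D)/(n(n-1)/2) = (31 - 5)/36 = 0.722222.
Step 4: Exact two-sided p-value (enumerate n! = 362880 permutations of y under H0): p = 0.005886.
Step 5: alpha = 0.05. reject H0.

tau_b = 0.7222 (C=31, D=5), p = 0.005886, reject H0.


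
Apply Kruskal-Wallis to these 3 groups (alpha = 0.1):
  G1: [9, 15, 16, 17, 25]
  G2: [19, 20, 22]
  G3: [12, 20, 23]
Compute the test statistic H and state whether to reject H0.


Step 1: Combine all N = 11 observations and assign midranks.
sorted (value, group, rank): (9,G1,1), (12,G3,2), (15,G1,3), (16,G1,4), (17,G1,5), (19,G2,6), (20,G2,7.5), (20,G3,7.5), (22,G2,9), (23,G3,10), (25,G1,11)
Step 2: Sum ranks within each group.
R_1 = 24 (n_1 = 5)
R_2 = 22.5 (n_2 = 3)
R_3 = 19.5 (n_3 = 3)
Step 3: H = 12/(N(N+1)) * sum(R_i^2/n_i) - 3(N+1)
     = 12/(11*12) * (24^2/5 + 22.5^2/3 + 19.5^2/3) - 3*12
     = 0.090909 * 410.7 - 36
     = 1.336364.
Step 4: Ties present; correction factor C = 1 - 6/(11^3 - 11) = 0.995455. Corrected H = 1.336364 / 0.995455 = 1.342466.
Step 5: Under H0, H ~ chi^2(2); p-value = 0.511078.
Step 6: alpha = 0.1. fail to reject H0.

H = 1.3425, df = 2, p = 0.511078, fail to reject H0.
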